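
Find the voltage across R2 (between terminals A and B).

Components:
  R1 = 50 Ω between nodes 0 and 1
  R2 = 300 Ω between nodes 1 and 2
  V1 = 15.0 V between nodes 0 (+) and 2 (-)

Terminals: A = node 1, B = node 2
R1 and R2 are in series across V1 (node 0 → node 1 → node 2), and the output A–B is taken across R2, so this is a voltage divider.
Series current: I = V1/(R1 + R2) = 15/(50 + 300) = 15/350 = 0.04286 A
V_R2 = I × R2 = V1 × R2/(R1 + R2) = 15 × 300/350 = 12.86 V

Final answer: 12.86 V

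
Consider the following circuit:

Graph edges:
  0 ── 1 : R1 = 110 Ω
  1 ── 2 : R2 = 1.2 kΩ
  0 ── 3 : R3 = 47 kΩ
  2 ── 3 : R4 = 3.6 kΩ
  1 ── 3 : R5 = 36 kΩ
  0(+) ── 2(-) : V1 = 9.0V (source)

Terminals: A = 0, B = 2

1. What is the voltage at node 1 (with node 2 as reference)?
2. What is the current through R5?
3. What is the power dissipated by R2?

Nodal analysis, taking node 2 as the 0 V reference.
Source V1 fixes V_0 = 9 V.
KCL at each unknown node (sum of currents leaving = 0; resistances in Ω):
  Node 1: (V_1 - 9)/110 + (V_1 - 0)/1200 + (V_1 - V_3)/36000 = 0
  Node 3: (V_3 - 9)/47000 + (V_3 - 0)/3600 + (V_3 - V_1)/36000 = 0
Collecting terms (coefficients in siemens):
  0.009952·V_1 - 0.00002778·V_3 = 0.08182
  0.0003268·V_3 - 0.00002778·V_1 = 0.0001915
Determinant D = (0.009952)(0.0003268) - (-0.00002778)(-0.00002778) = 0.000003252
V_1 = [(0.08182)(0.0003268) - (-0.00002778)(0.0001915)]/D = 8.225 V
V_3 = [(0.009952)(0.0001915) - (0.08182)(-0.00002778)]/D = 1.285 V
Part 1:
  Read off the nodal solution: V_1 = 8.225 V
Part 2:
  I_R5 = (V_1 - V_3)/R5 = (8.225 - 1.285)/36000 = 0.0001928 A
  Magnitude: I_R5 = 0.0001928 A
Part 3:
  I_R2 = (V_1 - V_2)/R2 = (8.225 - 0)/1200 = 0.006854 A
  P_R2 = I_R2² × R2 = (0.006854)² × 1200 = 0.05637 W

Final answers:
1. V_1 = 8.225 V
2. I_R5 = 0.0001928 A
3. P_R2 = 0.05637 W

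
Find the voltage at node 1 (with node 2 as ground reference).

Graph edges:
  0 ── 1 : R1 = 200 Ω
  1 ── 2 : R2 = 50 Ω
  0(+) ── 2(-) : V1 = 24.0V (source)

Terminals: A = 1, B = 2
Nodal analysis, taking node 2 as the 0 V reference.
Source V1 fixes V_0 = 24 V.
KCL at each unknown node (sum of currents leaving = 0; resistances in Ω):
  Node 1: (V_1 - 24)/200 + (V_1 - 0)/50 = 0
Collecting terms: 0.025 × V_1 = 0.12  =>  V_1 = 4.8 V
The requested potential is V_1 = 4.8 V.

Final answer: V_1 = 4.8 V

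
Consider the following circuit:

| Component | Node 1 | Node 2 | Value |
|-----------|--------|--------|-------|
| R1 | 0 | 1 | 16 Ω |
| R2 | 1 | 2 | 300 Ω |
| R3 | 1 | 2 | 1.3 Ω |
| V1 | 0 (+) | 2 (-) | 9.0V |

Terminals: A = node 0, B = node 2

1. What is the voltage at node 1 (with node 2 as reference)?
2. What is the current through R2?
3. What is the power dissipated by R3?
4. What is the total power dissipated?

Nodal analysis, taking node 2 as the 0 V reference.
Source V1 fixes V_0 = 9 V.
KCL at each unknown node (sum of currents leaving = 0; resistances in Ω):
  Node 1: (V_1 - 9)/16 + (V_1 - 0)/300 + (V_1 - 0)/1.3 = 0
Collecting terms: 0.8351 × V_1 = 0.5625  =>  V_1 = 0.6736 V
Part 1:
  Read off the nodal solution: V_1 = 0.6736 V
Part 2:
  I_R2 = (V_1 - V_2)/R2 = (0.6736 - 0)/300 = 0.002245 A
  Magnitude: I_R2 = 0.002245 A
Part 3:
  I_R3 = (V_1 - V_2)/R3 = (0.6736 - 0)/1.3 = 0.5182 A
  P_R3 = I_R3² × R3 = (0.5182)² × 1.3 = 0.349 W
Part 4:
  Power in each resistor, P = (ΔV)²/R:
    P_R1 = (9 - 0.6736)²/16 = 4.333 W
    P_R2 = (0.6736 - 0)²/300 = 0.001512 W
    P_R3 = (0.6736 - 0)²/1.3 = 0.349 W
  P_total = P_R1 + P_R2 + P_R3 = 4.684 W

Final answers:
1. V_1 = 0.6736 V
2. I_R2 = 0.002245 A
3. P_R3 = 0.349 W
4. P_total = 4.684 W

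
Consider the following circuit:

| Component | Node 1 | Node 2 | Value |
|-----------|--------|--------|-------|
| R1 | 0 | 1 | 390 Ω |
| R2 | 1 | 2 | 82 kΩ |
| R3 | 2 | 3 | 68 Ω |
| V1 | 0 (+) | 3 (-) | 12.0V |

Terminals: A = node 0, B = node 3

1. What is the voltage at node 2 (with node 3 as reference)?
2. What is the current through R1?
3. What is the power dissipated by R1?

Nodal analysis, taking node 3 as the 0 V reference.
Source V1 fixes V_0 = 12 V.
KCL at each unknown node (sum of currents leaving = 0; resistances in Ω):
  Node 1: (V_1 - 12)/390 + (V_1 - V_2)/82000 = 0
  Node 2: (V_2 - V_1)/82000 + (V_2 - 0)/68 = 0
Collecting terms (coefficients in siemens):
  0.002576·V_1 - 0.0000122·V_2 = 0.03077
  0.01472·V_2 - 0.0000122·V_1 = 0
Determinant D = (0.002576)(0.01472) - (-0.0000122)(-0.0000122) = 0.00003792
V_1 = [(0.03077)(0.01472) - (-0.0000122)(0)]/D = 11.94 V
V_2 = [(0.002576)(0) - (0.03077)(-0.0000122)]/D = 0.009896 V
Part 1:
  Read off the nodal solution: V_2 = 0.009896 V
Part 2:
  I_R1 = (V_0 - V_1)/R1 = (12 - 11.94)/390 = 0.0001455 A
  Magnitude: I_R1 = 0.0001455 A
Part 3:
  I_R1 = (V_0 - V_1)/R1 = (12 - 11.94)/390 = 0.0001455 A
  P_R1 = I_R1² × R1 = (0.0001455)² × 390 = 0.00000826 W

Final answers:
1. V_2 = 0.009896 V
2. I_R1 = 0.0001455 A
3. P_R1 = 8.26e-06 W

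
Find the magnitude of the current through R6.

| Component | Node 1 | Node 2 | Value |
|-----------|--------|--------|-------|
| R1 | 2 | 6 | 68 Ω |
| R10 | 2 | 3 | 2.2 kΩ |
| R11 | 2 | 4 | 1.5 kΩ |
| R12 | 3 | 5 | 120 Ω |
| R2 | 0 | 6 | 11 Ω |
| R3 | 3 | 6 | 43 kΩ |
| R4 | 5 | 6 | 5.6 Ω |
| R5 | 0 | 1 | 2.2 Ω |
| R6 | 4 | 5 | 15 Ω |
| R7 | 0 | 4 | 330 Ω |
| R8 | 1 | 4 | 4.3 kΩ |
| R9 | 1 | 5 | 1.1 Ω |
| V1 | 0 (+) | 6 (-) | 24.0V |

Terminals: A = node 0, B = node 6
Nodal analysis, taking node 6 as the 0 V reference.
Source V1 fixes V_0 = 24 V.
KCL at each unknown node (sum of currents leaving = 0; resistances in Ω):
  Node 1: (V_1 - 24)/2.2 + (V_1 - V_4)/4300 + (V_1 - V_5)/1.1 = 0
  Node 2: (V_2 - 0)/68 + (V_2 - V_3)/2200 + (V_2 - V_4)/1500 = 0
  Node 3: (V_3 - 0)/43000 + (V_3 - V_2)/2200 + (V_3 - V_5)/120 = 0
  Node 4: (V_4 - V_5)/15 + (V_4 - 24)/330 + (V_4 - V_1)/4300 + (V_4 - V_2)/1500 = 0
  Node 5: (V_5 - 0)/5.6 + (V_5 - V_4)/15 + (V_5 - V_1)/1.1 + (V_5 - V_3)/120 = 0
Collecting terms (coefficients in siemens):
  1.364·V_1 - 0.0002326·V_4 - 0.9091·V_5 = 10.91
  0.01583·V_2 - 0.0004545·V_3 - 0.0006667·V_4 = 0
  0.008811·V_3 - 0.0004545·V_2 - 0.008333·V_5 = 0
  0.0706·V_4 - 0.0002326·V_1 - 0.0006667·V_2 - 0.06667·V_5 = 0.07273
  1.163·V_5 - 0.9091·V_1 - 0.008333·V_3 - 0.06667·V_4 = 0
Solving these 5 simultaneous equations (Gaussian elimination) gives:
  V_1 = 18.08 V, V_2 = 1.06 V, V_3 = 14.36 V, V_4 = 15.38 V
  V_5 = 15.12 V
I_R6 = (V_4 - V_5)/R6 = (15.38 - 15.12)/15 = 0.0172 A
|I_R6| = 0.0172 A

Final answer: |I_R6| = 0.0172 A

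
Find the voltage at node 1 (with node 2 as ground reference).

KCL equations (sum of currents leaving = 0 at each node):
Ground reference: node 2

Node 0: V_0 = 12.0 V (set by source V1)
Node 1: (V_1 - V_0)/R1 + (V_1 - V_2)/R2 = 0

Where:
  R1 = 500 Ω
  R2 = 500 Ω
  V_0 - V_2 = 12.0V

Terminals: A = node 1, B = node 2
Nodal analysis, taking node 2 as the 0 V reference.
Source V1 fixes V_0 = 12 V.
KCL at each unknown node (sum of currents leaving = 0; resistances in Ω):
  Node 1: (V_1 - 12)/500 + (V_1 - 0)/500 = 0
Collecting terms: 0.004 × V_1 = 0.024  =>  V_1 = 6 V
The requested potential is V_1 = 6 V.

Final answer: V_1 = 6 V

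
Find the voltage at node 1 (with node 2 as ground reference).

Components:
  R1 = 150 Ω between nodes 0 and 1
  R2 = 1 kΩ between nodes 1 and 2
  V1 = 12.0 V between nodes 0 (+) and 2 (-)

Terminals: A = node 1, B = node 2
Nodal analysis, taking node 2 as the 0 V reference.
Source V1 fixes V_0 = 12 V.
KCL at each unknown node (sum of currents leaving = 0; resistances in Ω):
  Node 1: (V_1 - 12)/150 + (V_1 - 0)/1000 = 0
Collecting terms: 0.007667 × V_1 = 0.08  =>  V_1 = 10.43 V
The requested potential is V_1 = 10.43 V.

Final answer: V_1 = 10.43 V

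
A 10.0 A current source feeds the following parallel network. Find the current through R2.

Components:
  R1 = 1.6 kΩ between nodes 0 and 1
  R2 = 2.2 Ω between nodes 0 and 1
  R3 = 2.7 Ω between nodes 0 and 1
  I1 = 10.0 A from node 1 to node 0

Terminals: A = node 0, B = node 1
All resistors sit directly between nodes 0 and 1, so they are in parallel and share one voltage V; the full source current 10 A splits among them.
1/R_par = 1/1600 + 1/2.2 + 1/2.7 = 0.8255 S  =>  R_par = 1.211 Ω
V = I × R_par = 10 × 1.211 = 12.11 V
I_R2 = V/R2 = 12.11/2.2 = 5.506 A

Final answer: 5.506 A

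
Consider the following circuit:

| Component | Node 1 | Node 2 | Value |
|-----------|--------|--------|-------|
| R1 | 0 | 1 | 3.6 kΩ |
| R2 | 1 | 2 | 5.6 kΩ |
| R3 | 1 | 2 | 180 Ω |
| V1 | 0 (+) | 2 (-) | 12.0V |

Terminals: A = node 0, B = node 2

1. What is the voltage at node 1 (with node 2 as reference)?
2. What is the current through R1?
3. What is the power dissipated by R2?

Nodal analysis, taking node 2 as the 0 V reference.
Source V1 fixes V_0 = 12 V.
KCL at each unknown node (sum of currents leaving = 0; resistances in Ω):
  Node 1: (V_1 - 12)/3600 + (V_1 - 0)/5600 + (V_1 - 0)/180 = 0
Collecting terms: 0.006012 × V_1 = 0.003333  =>  V_1 = 0.5545 V
Part 1:
  Read off the nodal solution: V_1 = 0.5545 V
Part 2:
  I_R1 = (V_0 - V_1)/R1 = (12 - 0.5545)/3600 = 0.003179 A
  Magnitude: I_R1 = 0.003179 A
Part 3:
  I_R2 = (V_1 - V_2)/R2 = (0.5545 - 0)/5600 = 0.00009901 A
  P_R2 = I_R2² × R2 = (0.00009901)² × 5600 = 0.0000549 W

Final answers:
1. V_1 = 0.5545 V
2. I_R1 = 0.003179 A
3. P_R2 = 5.49e-05 W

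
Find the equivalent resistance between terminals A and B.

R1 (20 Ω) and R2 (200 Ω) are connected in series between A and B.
Reduce the network between node 0 (A) and node 2 (B) by series/parallel combination:
  Rs1 = R1 + R2 (series, joined only at node 1) = 20 + 200 = 220 Ω
R_eq = 220 Ω

Final answer: 220 Ω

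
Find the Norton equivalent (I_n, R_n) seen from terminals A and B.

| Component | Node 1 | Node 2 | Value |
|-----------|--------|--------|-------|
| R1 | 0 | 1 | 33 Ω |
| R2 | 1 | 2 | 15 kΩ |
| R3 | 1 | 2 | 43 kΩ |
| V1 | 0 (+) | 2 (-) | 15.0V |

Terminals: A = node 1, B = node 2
Find the Thévenin equivalent first; then I_n = V_th/R_th and R_n = R_th.
Step 1 — V_th is the open-circuit voltage V_A - V_B (nothing connected across the terminals).
Nodal analysis, taking node 2 as the 0 V reference.
Source V1 fixes V_0 = 15 V.
KCL at each unknown node (sum of currents leaving = 0; resistances in Ω):
  Node 1: (V_1 - 15)/33 + (V_1 - 0)/15000 + (V_1 - 0)/43000 = 0
Collecting terms: 0.03039 × V_1 = 0.4545  =>  V_1 = 14.96 V
V_th = V_1 - V_2 = 14.96 - 0 = 14.96 V
Step 2 — R_th: zero the source — replace V1 by a short circuit (node 2 merges into node 0) — and find the resistance seen between A (node 1) and B (node 0).
Reduce the network between node 1 (A) and node 0 (B) by series/parallel combination:
  Rp1 = R1 ‖ R2 ‖ R3 (parallel, all between nodes 0 and 1) = 1/(1/33 + 1/15000 + 1/43000) = 32.9 Ω
R_th = 32.9 Ω
I_n = V_th/R_th = 14.96/32.9 = 0.4545 A, and R_n = R_th = 32.9 Ω

Final answer: I_n = 0.4545 A, R_n = 32.9 Ω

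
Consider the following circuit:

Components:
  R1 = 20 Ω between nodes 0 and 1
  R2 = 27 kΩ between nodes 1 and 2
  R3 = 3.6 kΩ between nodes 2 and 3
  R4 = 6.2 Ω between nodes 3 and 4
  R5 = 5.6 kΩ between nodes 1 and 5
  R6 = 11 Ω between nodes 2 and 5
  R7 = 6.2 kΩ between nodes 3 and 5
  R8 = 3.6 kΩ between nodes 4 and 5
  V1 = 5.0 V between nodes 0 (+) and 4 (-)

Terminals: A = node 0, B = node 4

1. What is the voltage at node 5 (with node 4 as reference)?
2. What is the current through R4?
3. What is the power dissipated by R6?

Nodal analysis, taking node 4 as the 0 V reference.
Source V1 fixes V_0 = 5 V.
KCL at each unknown node (sum of currents leaving = 0; resistances in Ω):
  Node 1: (V_1 - 5)/20 + (V_1 - V_2)/27000 + (V_1 - V_5)/5600 = 0
  Node 2: (V_2 - V_1)/27000 + (V_2 - V_3)/3600 + (V_2 - V_5)/11 = 0
  Node 3: (V_3 - V_2)/3600 + (V_3 - 0)/6.2 + (V_3 - V_5)/6200 = 0
  Node 5: (V_5 - V_1)/5600 + (V_5 - V_2)/11 + (V_5 - V_3)/6200 + (V_5 - 0)/3600 = 0
Collecting terms (coefficients in siemens):
  0.05022·V_1 - 0.00003704·V_2 - 0.0001786·V_5 = 0.25
  0.09122·V_2 - 0.00003704·V_1 - 0.0002778·V_3 - 0.09091·V_5 = 0
  0.1617·V_3 - 0.0002778·V_2 - 0.0001613·V_5 = 0
  0.09153·V_5 - 0.0001786·V_1 - 0.09091·V_2 - 0.0001613·V_3 = 0
Solving these 4 simultaneous equations (Gaussian elimination) gives:
  V_1 = 4.983 V, V_2 = 1.152 V, V_3 = 0.003131 V, V_5 = 1.154 V
Part 1:
  Read off the nodal solution: V_5 = 1.154 V
Part 2:
  I_R4 = (V_3 - V_4)/R4 = (0.003131 - 0)/6.2 = 0.000505 A
  Magnitude: I_R4 = 0.000505 A
Part 3:
  I_R6 = (V_2 - V_5)/R6 = (1.152 - 1.154)/11 = -0.0001774 A
  P_R6 = I_R6² × R6 = (-0.0001774)² × 11 = 0.0000003461 W

Final answers:
1. V_5 = 1.154 V
2. I_R4 = 0.000505 A
3. P_R6 = 3.461e-07 W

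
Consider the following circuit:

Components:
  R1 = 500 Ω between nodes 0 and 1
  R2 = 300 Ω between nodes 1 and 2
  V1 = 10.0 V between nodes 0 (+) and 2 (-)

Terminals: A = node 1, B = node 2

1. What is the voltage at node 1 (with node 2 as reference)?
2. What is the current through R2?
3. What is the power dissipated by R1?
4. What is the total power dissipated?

Nodal analysis, taking node 2 as the 0 V reference.
Source V1 fixes V_0 = 10 V.
KCL at each unknown node (sum of currents leaving = 0; resistances in Ω):
  Node 1: (V_1 - 10)/500 + (V_1 - 0)/300 = 0
Collecting terms: 0.005333 × V_1 = 0.02  =>  V_1 = 3.75 V
Part 1:
  Read off the nodal solution: V_1 = 3.75 V
Part 2:
  I_R2 = (V_1 - V_2)/R2 = (3.75 - 0)/300 = 0.0125 A
  Magnitude: I_R2 = 0.0125 A
Part 3:
  I_R1 = (V_0 - V_1)/R1 = (10 - 3.75)/500 = 0.0125 A
  P_R1 = I_R1² × R1 = (0.0125)² × 500 = 0.07812 W
Part 4:
  Power in each resistor, P = (ΔV)²/R:
    P_R1 = (10 - 3.75)²/500 = 0.07812 W
    P_R2 = (3.75 - 0)²/300 = 0.04688 W
  P_total = P_R1 + P_R2 = 0.125 W

Final answers:
1. V_1 = 3.75 V
2. I_R2 = 0.0125 A
3. P_R1 = 0.07812 W
4. P_total = 0.125 W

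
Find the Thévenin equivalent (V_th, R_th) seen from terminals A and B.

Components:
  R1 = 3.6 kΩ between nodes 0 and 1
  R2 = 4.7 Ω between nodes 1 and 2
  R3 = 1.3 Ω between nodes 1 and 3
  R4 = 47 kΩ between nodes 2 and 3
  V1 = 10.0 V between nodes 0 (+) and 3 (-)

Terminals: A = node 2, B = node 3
Step 1 — V_th is the open-circuit voltage V_A - V_B (nothing connected across the terminals).
Nodal analysis, taking node 3 as the 0 V reference.
Source V1 fixes V_0 = 10 V.
KCL at each unknown node (sum of currents leaving = 0; resistances in Ω):
  Node 1: (V_1 - 10)/3600 + (V_1 - V_2)/4.7 + (V_1 - 0)/1.3 = 0
  Node 2: (V_2 - V_1)/4.7 + (V_2 - 0)/47000 = 0
Collecting terms (coefficients in siemens):
  0.9823·V_1 - 0.2128·V_2 = 0.002778
  0.2128·V_2 - 0.2128·V_1 = 0
Determinant D = (0.9823)(0.2128) - (-0.2128)(-0.2128) = 0.1637
V_1 = [(0.002778)(0.2128) - (-0.2128)(0)]/D = 0.00361 V
V_2 = [(0.9823)(0) - (0.002778)(-0.2128)]/D = 0.003609 V
V_th = V_2 - V_3 = 0.003609 - 0 = 0.003609 V
Step 2 — R_th: zero the source — replace V1 by a short circuit (node 3 merges into node 0) — and find the resistance seen between A (node 2) and B (node 0).
Reduce the network between node 2 (A) and node 0 (B) by series/parallel combination:
  Rp1 = R1 ‖ R3 (parallel, both between nodes 0 and 1) = 1/(1/3600 + 1/1.3) = 1.3 Ω
  Rs1 = R2 + Rp1 (series, joined only at node 1) = 4.7 + 1.3 = 6 Ω
  Rp2 = R4 ‖ Rs1 (parallel, both between nodes 0 and 2) = 1/(1/47000 + 1/6) = 5.999 Ω
R_th = 5.999 Ω

Final answer: V_th = 0.003609 V, R_th = 5.999 Ω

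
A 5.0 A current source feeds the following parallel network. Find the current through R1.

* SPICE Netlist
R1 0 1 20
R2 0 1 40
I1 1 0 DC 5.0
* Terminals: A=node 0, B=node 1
All resistors sit directly between nodes 0 and 1, so they are in parallel and share one voltage V; the full source current 5 A splits among them.
1/R_par = 1/20 + 1/40 = 0.075 S  =>  R_par = 13.33 Ω
V = I × R_par = 5 × 13.33 = 66.67 V
I_R1 = V/R1 = 66.67/20 = 3.333 A

Final answer: 3.333 A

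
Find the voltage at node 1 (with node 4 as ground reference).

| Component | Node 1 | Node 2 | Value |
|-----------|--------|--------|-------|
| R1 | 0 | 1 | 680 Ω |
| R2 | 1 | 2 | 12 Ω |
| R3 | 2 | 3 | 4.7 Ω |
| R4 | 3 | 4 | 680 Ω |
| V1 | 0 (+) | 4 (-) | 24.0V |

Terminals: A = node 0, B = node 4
Nodal analysis, taking node 4 as the 0 V reference.
Source V1 fixes V_0 = 24 V.
KCL at each unknown node (sum of currents leaving = 0; resistances in Ω):
  Node 1: (V_1 - 24)/680 + (V_1 - V_2)/12 = 0
  Node 2: (V_2 - V_1)/12 + (V_2 - V_3)/4.7 = 0
  Node 3: (V_3 - V_2)/4.7 + (V_3 - 0)/680 = 0
Collecting terms (coefficients in siemens):
  0.0848·V_1 - 0.08333·V_2 = 0.03529
  0.2961·V_2 - 0.08333·V_1 - 0.2128·V_3 = 0
  0.2142·V_3 - 0.2128·V_2 = 0
Solving these 3 simultaneous equations (Gaussian elimination) gives:
  V_1 = 12.15 V, V_2 = 11.94 V, V_3 = 11.85 V
The requested potential is V_1 = 12.15 V.

Final answer: V_1 = 12.15 V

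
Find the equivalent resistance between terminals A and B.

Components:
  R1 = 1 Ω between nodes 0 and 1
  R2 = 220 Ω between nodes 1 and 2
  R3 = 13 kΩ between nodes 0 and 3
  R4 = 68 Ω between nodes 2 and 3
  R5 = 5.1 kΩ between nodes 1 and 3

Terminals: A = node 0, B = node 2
The network is not a plain series/parallel combination. Inject a 1 A test current into terminal A (node 0) and return it from terminal B (node 2); then R_eq = V_A / (1 A).
Nodal analysis, taking node 2 as the 0 V reference.
Current source I_test pushes 1 A into node 0 and draws it out of node 2.
KCL at each unknown node (sum of currents leaving = 0; resistances in Ω):
  Node 0: (V_0 - V_1)/1 + (V_0 - V_3)/13000 - 1 = 0
  Node 1: (V_1 - V_0)/1 + (V_1 - 0)/220 + (V_1 - V_3)/5100 = 0
  Node 3: (V_3 - V_0)/13000 + (V_3 - V_1)/5100 + (V_3 - 0)/68 = 0
Collecting terms (coefficients in siemens):
  1·V_0 - 1·V_1 - 0.00007692·V_3 = 1
  1.005·V_1 - 1·V_0 - 0.0001961·V_3 = 0
  0.01498·V_3 - 0.00007692·V_0 - 0.0001961·V_1 = 0
Solving these 3 simultaneous equations (Gaussian elimination) gives:
  V_0 = 208.7 V, V_1 = 207.7 V, V_3 = 3.791 V
R_eq = V_0 / 1 A = 208.7 Ω

Final answer: 208.7 Ω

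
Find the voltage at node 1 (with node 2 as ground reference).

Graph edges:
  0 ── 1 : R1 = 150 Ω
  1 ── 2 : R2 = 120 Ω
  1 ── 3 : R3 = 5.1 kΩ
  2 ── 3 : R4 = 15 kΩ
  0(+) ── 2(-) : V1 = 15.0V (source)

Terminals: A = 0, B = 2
Nodal analysis, taking node 2 as the 0 V reference.
Source V1 fixes V_0 = 15 V.
KCL at each unknown node (sum of currents leaving = 0; resistances in Ω):
  Node 1: (V_1 - 15)/150 + (V_1 - 0)/120 + (V_1 - V_3)/5100 = 0
  Node 3: (V_3 - V_1)/5100 + (V_3 - 0)/15000 = 0
Collecting terms (coefficients in siemens):
  0.0152·V_1 - 0.0001961·V_3 = 0.1
  0.0002627·V_3 - 0.0001961·V_1 = 0
Determinant D = (0.0152)(0.0002627) - (-0.0001961)(-0.0001961) = 0.000003954
V_1 = [(0.1)(0.0002627) - (-0.0001961)(0)]/D = 6.645 V
V_3 = [(0.0152)(0) - (0.1)(-0.0001961)]/D = 4.959 V
The requested potential is V_1 = 6.645 V.

Final answer: V_1 = 6.645 V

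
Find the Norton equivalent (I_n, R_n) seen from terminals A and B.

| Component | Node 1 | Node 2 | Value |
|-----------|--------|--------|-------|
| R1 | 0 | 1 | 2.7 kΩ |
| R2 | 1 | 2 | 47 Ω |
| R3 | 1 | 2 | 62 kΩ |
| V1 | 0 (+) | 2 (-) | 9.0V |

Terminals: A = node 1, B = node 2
Find the Thévenin equivalent first; then I_n = V_th/R_th and R_n = R_th.
Step 1 — V_th is the open-circuit voltage V_A - V_B (nothing connected across the terminals).
Nodal analysis, taking node 2 as the 0 V reference.
Source V1 fixes V_0 = 9 V.
KCL at each unknown node (sum of currents leaving = 0; resistances in Ω):
  Node 1: (V_1 - 9)/2700 + (V_1 - 0)/47 + (V_1 - 0)/62000 = 0
Collecting terms: 0.02166 × V_1 = 0.003333  =>  V_1 = 0.1539 V
V_th = V_1 - V_2 = 0.1539 - 0 = 0.1539 V
Step 2 — R_th: zero the source — replace V1 by a short circuit (node 2 merges into node 0) — and find the resistance seen between A (node 1) and B (node 0).
Reduce the network between node 1 (A) and node 0 (B) by series/parallel combination:
  Rp1 = R1 ‖ R2 ‖ R3 (parallel, all between nodes 0 and 1) = 1/(1/2700 + 1/47 + 1/62000) = 46.16 Ω
R_th = 46.16 Ω
I_n = V_th/R_th = 0.1539/46.16 = 0.003333 A, and R_n = R_th = 46.16 Ω

Final answer: I_n = 0.003333 A, R_n = 46.16 Ω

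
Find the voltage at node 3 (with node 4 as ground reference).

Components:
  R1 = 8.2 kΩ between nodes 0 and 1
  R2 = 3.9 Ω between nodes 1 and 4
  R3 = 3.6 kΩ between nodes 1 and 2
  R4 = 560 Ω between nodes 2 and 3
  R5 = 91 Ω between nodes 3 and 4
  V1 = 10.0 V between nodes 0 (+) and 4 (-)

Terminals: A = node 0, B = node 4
Nodal analysis, taking node 4 as the 0 V reference.
Source V1 fixes V_0 = 10 V.
KCL at each unknown node (sum of currents leaving = 0; resistances in Ω):
  Node 1: (V_1 - 10)/8200 + (V_1 - 0)/3.9 + (V_1 - V_2)/3600 = 0
  Node 2: (V_2 - V_1)/3600 + (V_2 - V_3)/560 = 0
  Node 3: (V_3 - V_2)/560 + (V_3 - 0)/91 = 0
Collecting terms (coefficients in siemens):
  0.2568·V_1 - 0.0002778·V_2 = 0.00122
  0.002063·V_2 - 0.0002778·V_1 - 0.001786·V_3 = 0
  0.01277·V_3 - 0.001786·V_2 = 0
Solving these 3 simultaneous equations (Gaussian elimination) gives:
  V_1 = 0.004749 V, V_2 = 0.0007273 V, V_3 = 0.0001017 V
The requested potential is V_3 = 0.0001017 V.

Final answer: V_3 = 0.0001017 V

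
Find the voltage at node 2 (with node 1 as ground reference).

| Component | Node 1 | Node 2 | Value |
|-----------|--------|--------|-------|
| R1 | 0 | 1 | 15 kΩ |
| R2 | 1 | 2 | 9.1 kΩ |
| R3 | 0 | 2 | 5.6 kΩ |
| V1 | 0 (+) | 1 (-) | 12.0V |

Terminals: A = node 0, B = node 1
Nodal analysis, taking node 1 as the 0 V reference.
Source V1 fixes V_0 = 12 V.
KCL at each unknown node (sum of currents leaving = 0; resistances in Ω):
  Node 2: (V_2 - 0)/9100 + (V_2 - 12)/5600 = 0
Collecting terms: 0.0002885 × V_2 = 0.002143  =>  V_2 = 7.429 V
The requested potential is V_2 = 7.429 V.

Final answer: V_2 = 7.429 V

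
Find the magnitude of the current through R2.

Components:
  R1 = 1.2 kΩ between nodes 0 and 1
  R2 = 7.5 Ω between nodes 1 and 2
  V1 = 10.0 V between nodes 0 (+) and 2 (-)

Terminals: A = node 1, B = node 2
Nodal analysis, taking node 2 as the 0 V reference.
Source V1 fixes V_0 = 10 V.
KCL at each unknown node (sum of currents leaving = 0; resistances in Ω):
  Node 1: (V_1 - 10)/1200 + (V_1 - 0)/7.5 = 0
Collecting terms: 0.1342 × V_1 = 0.008333  =>  V_1 = 0.06211 V
I_R2 = (V_1 - V_2)/R2 = (0.06211 - 0)/7.5 = 0.008282 A
|I_R2| = 0.008282 A

Final answer: |I_R2| = 0.008282 A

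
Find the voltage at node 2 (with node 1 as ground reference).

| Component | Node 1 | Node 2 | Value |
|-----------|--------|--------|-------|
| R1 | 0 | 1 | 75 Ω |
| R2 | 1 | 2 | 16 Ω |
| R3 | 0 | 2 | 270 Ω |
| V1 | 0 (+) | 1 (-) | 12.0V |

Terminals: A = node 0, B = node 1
Nodal analysis, taking node 1 as the 0 V reference.
Source V1 fixes V_0 = 12 V.
KCL at each unknown node (sum of currents leaving = 0; resistances in Ω):
  Node 2: (V_2 - 0)/16 + (V_2 - 12)/270 = 0
Collecting terms: 0.0662 × V_2 = 0.04444  =>  V_2 = 0.6713 V
The requested potential is V_2 = 0.6713 V.

Final answer: V_2 = 0.6713 V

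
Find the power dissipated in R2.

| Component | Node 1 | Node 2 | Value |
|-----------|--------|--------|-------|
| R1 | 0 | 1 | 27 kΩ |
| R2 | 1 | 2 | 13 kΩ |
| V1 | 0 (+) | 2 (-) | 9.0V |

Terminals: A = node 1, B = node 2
Nodal analysis, taking node 2 as the 0 V reference.
Source V1 fixes V_0 = 9 V.
KCL at each unknown node (sum of currents leaving = 0; resistances in Ω):
  Node 1: (V_1 - 9)/27000 + (V_1 - 0)/13000 = 0
Collecting terms: 0.000114 × V_1 = 0.0003333  =>  V_1 = 2.925 V
I_R2 = (V_1 - V_2)/R2 = (2.925 - 0)/13000 = 0.000225 A
P_R2 = I_R2² × R2 = (0.000225)² × 13000 = 0.0006581 W

Final answer: 0.0006581 W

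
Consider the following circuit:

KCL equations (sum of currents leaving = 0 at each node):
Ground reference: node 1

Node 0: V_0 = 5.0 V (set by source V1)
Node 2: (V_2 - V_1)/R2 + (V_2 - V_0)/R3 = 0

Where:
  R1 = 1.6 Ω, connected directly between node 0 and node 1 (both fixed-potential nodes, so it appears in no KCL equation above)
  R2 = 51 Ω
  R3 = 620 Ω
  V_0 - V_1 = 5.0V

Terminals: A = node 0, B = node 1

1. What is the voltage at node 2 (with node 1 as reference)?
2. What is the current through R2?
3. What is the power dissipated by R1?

Nodal analysis, taking node 1 as the 0 V reference.
Source V1 fixes V_0 = 5 V.
KCL at each unknown node (sum of currents leaving = 0; resistances in Ω):
  Node 2: (V_2 - 0)/51 + (V_2 - 5)/620 = 0
Collecting terms: 0.02122 × V_2 = 0.008065  =>  V_2 = 0.38 V
Part 1:
  Read off the nodal solution: V_2 = 0.38 V
Part 2:
  I_R2 = (V_1 - V_2)/R2 = (0 - 0.38)/51 = -0.007452 A
  Magnitude: I_R2 = 0.007452 A
Part 3:
  I_R1 = (V_0 - V_1)/R1 = (5 - 0)/1.6 = 3.125 A
  P_R1 = I_R1² × R1 = (3.125)² × 1.6 = 15.62 W

Final answers:
1. V_2 = 0.38 V
2. I_R2 = 0.007452 A
3. P_R1 = 15.62 W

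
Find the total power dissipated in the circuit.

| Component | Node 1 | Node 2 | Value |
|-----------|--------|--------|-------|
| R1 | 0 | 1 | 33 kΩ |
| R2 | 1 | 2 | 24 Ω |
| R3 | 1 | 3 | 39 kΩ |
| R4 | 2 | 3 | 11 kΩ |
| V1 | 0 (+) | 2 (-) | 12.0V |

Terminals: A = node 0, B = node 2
Nodal analysis, taking node 2 as the 0 V reference.
Source V1 fixes V_0 = 12 V.
KCL at each unknown node (sum of currents leaving = 0; resistances in Ω):
  Node 1: (V_1 - 12)/33000 + (V_1 - 0)/24 + (V_1 - V_3)/39000 = 0
  Node 3: (V_3 - V_1)/39000 + (V_3 - 0)/11000 = 0
Collecting terms (coefficients in siemens):
  0.04172·V_1 - 0.00002564·V_3 = 0.0003636
  0.0001166·V_3 - 0.00002564·V_1 = 0
Determinant D = (0.04172)(0.0001166) - (-0.00002564)(-0.00002564) = 0.000004862
V_1 = [(0.0003636)(0.0001166) - (-0.00002564)(0)]/D = 0.008717 V
V_3 = [(0.04172)(0) - (0.0003636)(-0.00002564)]/D = 0.001918 V
Power in each resistor, P = (ΔV)²/R:
  P_R1 = (12 - 0.008717)²/33000 = 0.004357 W
  P_R2 = (0.008717 - 0)²/24 = 0.000003166 W
  P_R3 = (0.008717 - 0.001918)²/39000 = 0.000000001185 W
  P_R4 = (0 - 0.001918)²/11000 = 0.0000000003343 W
P_total = P_R1 + P_R2 + P_R3 + P_R4 = 0.00436 W

Final answer: 0.00436 W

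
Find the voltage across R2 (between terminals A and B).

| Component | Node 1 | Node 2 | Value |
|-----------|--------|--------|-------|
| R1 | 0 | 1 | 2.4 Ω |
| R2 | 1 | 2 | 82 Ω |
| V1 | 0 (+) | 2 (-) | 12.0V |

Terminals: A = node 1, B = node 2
R1 and R2 are in series across V1 (node 0 → node 1 → node 2), and the output A–B is taken across R2, so this is a voltage divider.
Series current: I = V1/(R1 + R2) = 12/(2.4 + 82) = 12/84.4 = 0.1422 A
V_R2 = I × R2 = V1 × R2/(R1 + R2) = 12 × 82/84.4 = 11.66 V

Final answer: 11.66 V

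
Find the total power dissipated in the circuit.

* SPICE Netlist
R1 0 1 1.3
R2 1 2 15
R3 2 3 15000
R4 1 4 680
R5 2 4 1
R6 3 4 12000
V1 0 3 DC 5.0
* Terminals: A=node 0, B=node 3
Nodal analysis, taking node 3 as the 0 V reference.
Source V1 fixes V_0 = 5 V.
KCL at each unknown node (sum of currents leaving = 0; resistances in Ω):
  Node 1: (V_1 - 5)/1.3 + (V_1 - V_2)/15 + (V_1 - V_4)/680 = 0
  Node 2: (V_2 - V_1)/15 + (V_2 - 0)/15000 + (V_2 - V_4)/1 = 0
  Node 4: (V_4 - V_1)/680 + (V_4 - V_2)/1 + (V_4 - 0)/12000 = 0
Collecting terms (coefficients in siemens):
  0.8374·V_1 - 0.06667·V_2 - 0.001471·V_4 = 3.846
  1.067·V_2 - 0.06667·V_1 - 1·V_4 = 0
  1.002·V_4 - 0.001471·V_1 - 1·V_2 = 0
Solving these 3 simultaneous equations (Gaussian elimination) gives:
  V_1 = 4.999 V, V_2 = 4.988 V, V_4 = 4.988 V
Power in each resistor, P = (ΔV)²/R:
  P_R1 = (5 - 4.999)²/1.3 = 0.0000007277 W
  P_R2 = (4.999 - 4.988)²/15 = 0.000008025 W
  P_R3 = (4.988 - 0)²/15000 = 0.001659 W
  P_R4 = (4.999 - 4.988)²/680 = 0.0000001901 W
  P_R5 = (4.988 - 4.988)²/1 = 0.0000001591 W
  P_R6 = (0 - 4.988)²/12000 = 0.002073 W
P_total = P_R1 + P_R2 + P_R3 + P_R4 + P_R5 + P_R6 = 0.003741 W

Final answer: 0.003741 W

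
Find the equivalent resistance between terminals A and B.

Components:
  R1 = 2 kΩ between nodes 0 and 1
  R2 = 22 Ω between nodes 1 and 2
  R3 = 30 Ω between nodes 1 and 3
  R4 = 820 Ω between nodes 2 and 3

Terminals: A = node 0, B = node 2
Reduce the network between node 0 (A) and node 2 (B) by series/parallel combination:
  Rs1 = R3 + R4 (series, joined only at node 3) = 30 + 820 = 850 Ω
  Rp1 = R2 ‖ Rs1 (parallel, both between nodes 1 and 2) = 1/(1/22 + 1/850) = 21.44 Ω
  Rs2 = R1 + Rp1 (series, joined only at node 1) = 2000 + 21.44 = 2021 Ω
R_eq = 2.021 kΩ

Final answer: 2.021 kΩ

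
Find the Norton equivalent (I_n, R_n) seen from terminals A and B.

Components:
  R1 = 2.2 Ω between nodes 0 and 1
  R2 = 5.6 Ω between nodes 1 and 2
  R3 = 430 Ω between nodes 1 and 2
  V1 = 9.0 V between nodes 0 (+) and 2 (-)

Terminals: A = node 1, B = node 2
Find the Thévenin equivalent first; then I_n = V_th/R_th and R_n = R_th.
Step 1 — V_th is the open-circuit voltage V_A - V_B (nothing connected across the terminals).
Nodal analysis, taking node 2 as the 0 V reference.
Source V1 fixes V_0 = 9 V.
KCL at each unknown node (sum of currents leaving = 0; resistances in Ω):
  Node 1: (V_1 - 9)/2.2 + (V_1 - 0)/5.6 + (V_1 - 0)/430 = 0
Collecting terms: 0.6354 × V_1 = 4.091  =>  V_1 = 6.438 V
V_th = V_1 - V_2 = 6.438 - 0 = 6.438 V
Step 2 — R_th: zero the source — replace V1 by a short circuit (node 2 merges into node 0) — and find the resistance seen between A (node 1) and B (node 0).
Reduce the network between node 1 (A) and node 0 (B) by series/parallel combination:
  Rp1 = R1 ‖ R2 ‖ R3 (parallel, all between nodes 0 and 1) = 1/(1/2.2 + 1/5.6 + 1/430) = 1.574 Ω
R_th = 1.574 Ω
I_n = V_th/R_th = 6.438/1.574 = 4.091 A, and R_n = R_th = 1.574 Ω

Final answer: I_n = 4.091 A, R_n = 1.574 Ω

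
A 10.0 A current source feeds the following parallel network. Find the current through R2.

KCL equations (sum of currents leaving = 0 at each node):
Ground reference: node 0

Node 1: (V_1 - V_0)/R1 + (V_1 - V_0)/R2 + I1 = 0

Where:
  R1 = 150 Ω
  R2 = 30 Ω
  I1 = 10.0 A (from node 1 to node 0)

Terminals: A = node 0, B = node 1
All resistors sit directly between nodes 0 and 1, so they are in parallel and share one voltage V; the full source current 10 A splits among them.
1/R_par = 1/150 + 1/30 = 0.04 S  =>  R_par = 25 Ω
V = I × R_par = 10 × 25 = 250 V
I_R2 = V/R2 = 250/30 = 8.333 A

Final answer: 8.333 A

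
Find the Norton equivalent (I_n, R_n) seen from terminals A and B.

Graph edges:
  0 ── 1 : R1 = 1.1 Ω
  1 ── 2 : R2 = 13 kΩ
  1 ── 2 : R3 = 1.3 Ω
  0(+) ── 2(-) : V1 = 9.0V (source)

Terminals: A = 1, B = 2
Find the Thévenin equivalent first; then I_n = V_th/R_th and R_n = R_th.
Step 1 — V_th is the open-circuit voltage V_A - V_B (nothing connected across the terminals).
Nodal analysis, taking node 2 as the 0 V reference.
Source V1 fixes V_0 = 9 V.
KCL at each unknown node (sum of currents leaving = 0; resistances in Ω):
  Node 1: (V_1 - 9)/1.1 + (V_1 - 0)/13000 + (V_1 - 0)/1.3 = 0
Collecting terms: 1.678 × V_1 = 8.182  =>  V_1 = 4.875 V
V_th = V_1 - V_2 = 4.875 - 0 = 4.875 V
Step 2 — R_th: zero the source — replace V1 by a short circuit (node 2 merges into node 0) — and find the resistance seen between A (node 1) and B (node 0).
Reduce the network between node 1 (A) and node 0 (B) by series/parallel combination:
  Rp1 = R1 ‖ R2 ‖ R3 (parallel, all between nodes 0 and 1) = 1/(1/1.1 + 1/13000 + 1/1.3) = 0.5958 Ω
R_th = 0.5958 Ω
I_n = V_th/R_th = 4.875/0.5958 = 8.182 A, and R_n = R_th = 0.5958 Ω

Final answer: I_n = 8.182 A, R_n = 0.5958 Ω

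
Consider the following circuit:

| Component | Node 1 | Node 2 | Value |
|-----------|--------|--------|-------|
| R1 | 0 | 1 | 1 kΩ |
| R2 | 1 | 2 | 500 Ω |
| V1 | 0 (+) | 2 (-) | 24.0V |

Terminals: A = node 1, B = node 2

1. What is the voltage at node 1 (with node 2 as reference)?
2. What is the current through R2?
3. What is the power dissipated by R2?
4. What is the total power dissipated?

Nodal analysis, taking node 2 as the 0 V reference.
Source V1 fixes V_0 = 24 V.
KCL at each unknown node (sum of currents leaving = 0; resistances in Ω):
  Node 1: (V_1 - 24)/1000 + (V_1 - 0)/500 = 0
Collecting terms: 0.003 × V_1 = 0.024  =>  V_1 = 8 V
Part 1:
  Read off the nodal solution: V_1 = 8 V
Part 2:
  I_R2 = (V_1 - V_2)/R2 = (8 - 0)/500 = 0.016 A
  Magnitude: I_R2 = 0.016 A
Part 3:
  I_R2 = (V_1 - V_2)/R2 = (8 - 0)/500 = 0.016 A
  P_R2 = I_R2² × R2 = (0.016)² × 500 = 0.128 W
Part 4:
  Power in each resistor, P = (ΔV)²/R:
    P_R1 = (24 - 8)²/1000 = 0.256 W
    P_R2 = (8 - 0)²/500 = 0.128 W
  P_total = P_R1 + P_R2 = 0.384 W

Final answers:
1. V_1 = 8 V
2. I_R2 = 0.016 A
3. P_R2 = 0.128 W
4. P_total = 0.384 W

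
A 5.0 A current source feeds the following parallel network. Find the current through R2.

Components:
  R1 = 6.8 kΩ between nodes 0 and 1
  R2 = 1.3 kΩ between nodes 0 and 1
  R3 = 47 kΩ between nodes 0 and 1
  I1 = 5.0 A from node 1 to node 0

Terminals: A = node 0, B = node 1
All resistors sit directly between nodes 0 and 1, so they are in parallel and share one voltage V; the full source current 5 A splits among them.
1/R_par = 1/6800 + 1/1300 + 1/47000 = 0.0009376 S  =>  R_par = 1067 Ω
V = I × R_par = 5 × 1067 = 5333 V
I_R2 = V/R2 = 5333/1300 = 4.102 A

Final answer: 4.102 A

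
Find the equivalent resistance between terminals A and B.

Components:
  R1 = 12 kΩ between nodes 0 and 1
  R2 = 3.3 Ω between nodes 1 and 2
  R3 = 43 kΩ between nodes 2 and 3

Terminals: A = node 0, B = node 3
Reduce the network between node 0 (A) and node 3 (B) by series/parallel combination:
  Rs1 = R1 + R2 (series, joined only at node 1) = 12000 + 3.3 = 12000 Ω
  Rs2 = R3 + Rs1 (series, joined only at node 2) = 43000 + 12000 = 55000 Ω
R_eq = 55 kΩ

Final answer: 55 kΩ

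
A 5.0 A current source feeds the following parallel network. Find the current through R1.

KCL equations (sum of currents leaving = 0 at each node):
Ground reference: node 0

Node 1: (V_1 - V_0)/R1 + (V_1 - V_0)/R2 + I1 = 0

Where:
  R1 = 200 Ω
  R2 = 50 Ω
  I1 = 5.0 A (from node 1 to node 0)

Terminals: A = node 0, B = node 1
All resistors sit directly between nodes 0 and 1, so they are in parallel and share one voltage V; the full source current 5 A splits among them.
1/R_par = 1/200 + 1/50 = 0.025 S  =>  R_par = 40 Ω
V = I × R_par = 5 × 40 = 200 V
I_R1 = V/R1 = 200/200 = 1 A

Final answer: 1 A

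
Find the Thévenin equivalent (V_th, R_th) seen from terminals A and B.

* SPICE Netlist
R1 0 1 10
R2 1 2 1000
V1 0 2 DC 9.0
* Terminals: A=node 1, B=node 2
Step 1 — V_th is the open-circuit voltage V_A - V_B (nothing connected across the terminals).
Nodal analysis, taking node 2 as the 0 V reference.
Source V1 fixes V_0 = 9 V.
KCL at each unknown node (sum of currents leaving = 0; resistances in Ω):
  Node 1: (V_1 - 9)/10 + (V_1 - 0)/1000 = 0
Collecting terms: 0.101 × V_1 = 0.9  =>  V_1 = 8.911 V
V_th = V_1 - V_2 = 8.911 - 0 = 8.911 V
Step 2 — R_th: zero the source — replace V1 by a short circuit (node 2 merges into node 0) — and find the resistance seen between A (node 1) and B (node 0).
Reduce the network between node 1 (A) and node 0 (B) by series/parallel combination:
  Rp1 = R1 ‖ R2 (parallel, both between nodes 0 and 1) = 1/(1/10 + 1/1000) = 9.901 Ω
R_th = 9.901 Ω

Final answer: V_th = 8.911 V, R_th = 9.901 Ω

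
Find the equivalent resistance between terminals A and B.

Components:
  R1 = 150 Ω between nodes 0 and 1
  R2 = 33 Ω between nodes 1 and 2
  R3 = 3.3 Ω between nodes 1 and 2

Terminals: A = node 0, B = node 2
Reduce the network between node 0 (A) and node 2 (B) by series/parallel combination:
  Rp1 = R2 ‖ R3 (parallel, both between nodes 1 and 2) = 1/(1/33 + 1/3.3) = 3 Ω
  Rs1 = R1 + Rp1 (series, joined only at node 1) = 150 + 3 = 153 Ω
R_eq = 153 Ω

Final answer: 153 Ω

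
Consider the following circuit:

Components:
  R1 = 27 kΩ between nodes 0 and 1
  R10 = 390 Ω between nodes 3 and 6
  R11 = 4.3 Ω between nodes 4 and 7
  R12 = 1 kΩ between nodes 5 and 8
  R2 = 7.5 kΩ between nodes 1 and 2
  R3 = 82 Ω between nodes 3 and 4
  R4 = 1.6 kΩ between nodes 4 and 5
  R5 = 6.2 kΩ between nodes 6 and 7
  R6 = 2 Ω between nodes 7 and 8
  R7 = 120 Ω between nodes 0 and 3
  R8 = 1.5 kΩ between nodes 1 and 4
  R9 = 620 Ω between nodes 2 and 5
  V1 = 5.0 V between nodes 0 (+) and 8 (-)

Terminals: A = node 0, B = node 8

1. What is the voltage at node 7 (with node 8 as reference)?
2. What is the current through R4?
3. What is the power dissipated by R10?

Nodal analysis, taking node 8 as the 0 V reference.
Source V1 fixes V_0 = 5 V.
KCL at each unknown node (sum of currents leaving = 0; resistances in Ω):
  Node 1: (V_1 - 5)/27000 + (V_1 - V_2)/7500 + (V_1 - V_4)/1500 = 0
  Node 2: (V_2 - V_1)/7500 + (V_2 - V_5)/620 = 0
  Node 3: (V_3 - V_4)/82 + (V_3 - 5)/120 + (V_3 - V_6)/390 = 0
  Node 4: (V_4 - V_3)/82 + (V_4 - V_5)/1600 + (V_4 - V_1)/1500 + (V_4 - V_7)/4.3 = 0
  Node 5: (V_5 - V_4)/1600 + (V_5 - V_2)/620 + (V_5 - 0)/1000 = 0
  Node 6: (V_6 - V_7)/6200 + (V_6 - V_3)/390 = 0
  Node 7: (V_7 - V_6)/6200 + (V_7 - 0)/2 + (V_7 - V_4)/4.3 = 0
Collecting terms (coefficients in siemens):
  0.000837·V_1 - 0.0001333·V_2 - 0.0006667·V_4 = 0.0001852
  0.001746·V_2 - 0.0001333·V_1 - 0.001613·V_5 = 0
  0.02309·V_3 - 0.0122·V_4 - 0.002564·V_6 = 0.04167
  0.246·V_4 - 0.0006667·V_1 - 0.0122·V_3 - 0.000625·V_5 - 0.2326·V_7 = 0
  0.003238·V_5 - 0.001613·V_2 - 0.000625·V_4 = 0
  0.002725·V_6 - 0.002564·V_3 - 0.0001613·V_7 = 0
  0.7327·V_7 - 0.2326·V_4 - 0.0001613·V_6 = 0
Solving these 7 simultaneous equations (Gaussian elimination) gives:
  V_1 = 0.3577 V, V_2 = 0.1005 V, V_3 = 2.104 V, V_4 = 0.1513 V
  V_5 = 0.07928 V, V_6 = 1.983 V, V_7 = 0.04845 V
Part 1:
  Read off the nodal solution: V_7 = 0.04845 V
Part 2:
  I_R4 = (V_4 - V_5)/R4 = (0.1513 - 0.07928)/1600 = 0.00004499 A
  Magnitude: I_R4 = 0.00004499 A
Part 3:
  I_R10 = (V_3 - V_6)/R10 = (2.104 - 1.983)/390 = 0.000312 A
  P_R10 = I_R10² × R10 = (0.000312)² × 390 = 0.00003796 W

Final answers:
1. V_7 = 0.04845 V
2. I_R4 = 4.499e-05 A
3. P_R10 = 3.796e-05 W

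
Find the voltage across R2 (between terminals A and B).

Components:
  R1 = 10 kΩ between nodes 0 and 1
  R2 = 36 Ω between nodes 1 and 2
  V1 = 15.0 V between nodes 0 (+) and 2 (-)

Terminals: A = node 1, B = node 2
R1 and R2 are in series across V1 (node 0 → node 1 → node 2), and the output A–B is taken across R2, so this is a voltage divider.
Series current: I = V1/(R1 + R2) = 15/(10000 + 36) = 15/10040 = 0.001495 A
V_R2 = I × R2 = V1 × R2/(R1 + R2) = 15 × 36/10040 = 0.05381 V

Final answer: 0.05381 V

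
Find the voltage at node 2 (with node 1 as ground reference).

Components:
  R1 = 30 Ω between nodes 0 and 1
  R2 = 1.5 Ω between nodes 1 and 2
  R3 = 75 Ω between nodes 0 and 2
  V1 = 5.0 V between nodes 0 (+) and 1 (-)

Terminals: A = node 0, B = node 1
Nodal analysis, taking node 1 as the 0 V reference.
Source V1 fixes V_0 = 5 V.
KCL at each unknown node (sum of currents leaving = 0; resistances in Ω):
  Node 2: (V_2 - 0)/1.5 + (V_2 - 5)/75 = 0
Collecting terms: 0.68 × V_2 = 0.06667  =>  V_2 = 0.09804 V
The requested potential is V_2 = 0.09804 V.

Final answer: V_2 = 0.09804 V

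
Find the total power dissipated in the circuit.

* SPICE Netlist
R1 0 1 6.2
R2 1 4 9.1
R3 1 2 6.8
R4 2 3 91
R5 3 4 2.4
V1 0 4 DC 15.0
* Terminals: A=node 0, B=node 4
Nodal analysis, taking node 4 as the 0 V reference.
Source V1 fixes V_0 = 15 V.
KCL at each unknown node (sum of currents leaving = 0; resistances in Ω):
  Node 1: (V_1 - 15)/6.2 + (V_1 - 0)/9.1 + (V_1 - V_2)/6.8 = 0
  Node 2: (V_2 - V_1)/6.8 + (V_2 - V_3)/91 = 0
  Node 3: (V_3 - V_2)/91 + (V_3 - 0)/2.4 = 0
Collecting terms (coefficients in siemens):
  0.4182·V_1 - 0.1471·V_2 = 2.419
  0.158·V_2 - 0.1471·V_1 - 0.01099·V_3 = 0
  0.4277·V_3 - 0.01099·V_2 = 0
Solving these 3 simultaneous equations (Gaussian elimination) gives:
  V_1 = 8.605 V, V_2 = 8.021 V, V_3 = 0.2061 V
Power in each resistor, P = (ΔV)²/R:
  P_R1 = (15 - 8.605)²/6.2 = 6.596 W
  P_R2 = (8.605 - 0)²/9.1 = 8.137 W
  P_R3 = (8.605 - 8.021)²/6.8 = 0.05015 W
  P_R4 = (8.021 - 0.2061)²/91 = 0.6711 W
  P_R5 = (0.2061 - 0)²/2.4 = 0.0177 W
P_total = P_R1 + P_R2 + P_R3 + P_R4 + P_R5 = 15.47 W

Final answer: 15.47 W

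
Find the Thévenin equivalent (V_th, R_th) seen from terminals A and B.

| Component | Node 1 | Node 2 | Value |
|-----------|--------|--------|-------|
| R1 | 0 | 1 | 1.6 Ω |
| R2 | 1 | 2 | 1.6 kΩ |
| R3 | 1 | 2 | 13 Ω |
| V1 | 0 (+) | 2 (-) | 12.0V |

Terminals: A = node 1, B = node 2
Step 1 — V_th is the open-circuit voltage V_A - V_B (nothing connected across the terminals).
Nodal analysis, taking node 2 as the 0 V reference.
Source V1 fixes V_0 = 12 V.
KCL at each unknown node (sum of currents leaving = 0; resistances in Ω):
  Node 1: (V_1 - 12)/1.6 + (V_1 - 0)/1600 + (V_1 - 0)/13 = 0
Collecting terms: 0.7025 × V_1 = 7.5  =>  V_1 = 10.68 V
V_th = V_1 - V_2 = 10.68 - 0 = 10.68 V
Step 2 — R_th: zero the source — replace V1 by a short circuit (node 2 merges into node 0) — and find the resistance seen between A (node 1) and B (node 0).
Reduce the network between node 1 (A) and node 0 (B) by series/parallel combination:
  Rp1 = R1 ‖ R2 ‖ R3 (parallel, all between nodes 0 and 1) = 1/(1/1.6 + 1/1600 + 1/13) = 1.423 Ω
R_th = 1.423 Ω

Final answer: V_th = 10.68 V, R_th = 1.423 Ω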